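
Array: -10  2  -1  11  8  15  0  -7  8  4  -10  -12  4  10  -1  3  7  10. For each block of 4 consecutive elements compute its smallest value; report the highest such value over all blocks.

[-10, 2, -1, 11] → min -10
[2, -1, 11, 8] → min -1
[-1, 11, 8, 15] → min -1
[11, 8, 15, 0] → min 0
[8, 15, 0, -7] → min -7
[15, 0, -7, 8] → min -7
[0, -7, 8, 4] → min -7
[-7, 8, 4, -10] → min -10
[8, 4, -10, -12] → min -12
[4, -10, -12, 4] → min -12
[-10, -12, 4, 10] → min -12
[-12, 4, 10, -1] → min -12
[4, 10, -1, 3] → min -1
[10, -1, 3, 7] → min -1
[-1, 3, 7, 10] → min -1
Highest of these is 0.

0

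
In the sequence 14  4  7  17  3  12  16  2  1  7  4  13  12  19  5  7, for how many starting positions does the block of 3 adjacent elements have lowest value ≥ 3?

14 4 7 → min 4  ≥ 3 ✓
4 7 17 → min 4  ≥ 3 ✓
7 17 3 → min 3  ≥ 3 ✓
17 3 12 → min 3  ≥ 3 ✓
3 12 16 → min 3  ≥ 3 ✓
12 16 2 → min 2
16 2 1 → min 1
2 1 7 → min 1
1 7 4 → min 1
7 4 13 → min 4  ≥ 3 ✓
4 13 12 → min 4  ≥ 3 ✓
13 12 19 → min 12  ≥ 3 ✓
12 19 5 → min 5  ≥ 3 ✓
19 5 7 → min 5  ≥ 3 ✓
10 windows satisfy the condition.

10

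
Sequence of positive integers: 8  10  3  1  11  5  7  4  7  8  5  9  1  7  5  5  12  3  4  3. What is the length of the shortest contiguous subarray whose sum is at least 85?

add 8: running sum 8 < 85
add 10: running sum 18 < 85
add 3: running sum 21 < 85
add 1: running sum 22 < 85
add 11: running sum 33 < 85
add 5: running sum 38 < 85
add 7: running sum 45 < 85
add 4: running sum 49 < 85
add 7: running sum 56 < 85
add 8: running sum 64 < 85
add 5: running sum 69 < 85
add 9: running sum 78 < 85
add 1: running sum 79 < 85
end 13: [8, 10, 3, 1, 11, 5, 7, 4, 7, 8, 5, 9, 1, 7] sum 86, len 14
end 14: [8, 10, 3, 1, 11, 5, 7, 4, 7, 8, 5, 9, 1, 7, 5] sum 91, len 15
end 15: [10, 3, 1, 11, 5, 7, 4, 7, 8, 5, 9, 1, 7, 5, 5] sum 88, len 15
end 16: [11, 5, 7, 4, 7, 8, 5, 9, 1, 7, 5, 5, 12] sum 86, len 13
end 17: [11, 5, 7, 4, 7, 8, 5, 9, 1, 7, 5, 5, 12, 3] sum 89, len 14
end 18: [11, 5, 7, 4, 7, 8, 5, 9, 1, 7, 5, 5, 12, 3, 4] sum 93, len 15
end 19: [5, 7, 4, 7, 8, 5, 9, 1, 7, 5, 5, 12, 3, 4, 3] sum 85, len 15
Shortest qualifying length: 13.

13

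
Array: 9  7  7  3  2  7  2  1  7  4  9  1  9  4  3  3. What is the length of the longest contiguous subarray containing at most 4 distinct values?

Extend right; when distinct count exceeds 4, shrink from the left:
add 9: window [9] (1 distinct), len 1
add 7: window [9, 7] (2 distinct), len 2
add 7: window [9, 7, 7] (2 distinct), len 3
add 3: window [9, 7, 7, 3] (3 distinct), len 4
add 2: window [9, 7, 7, 3, 2] (4 distinct), len 5
add 7: window [9, 7, 7, 3, 2, 7] (4 distinct), len 6
add 2: window [9, 7, 7, 3, 2, 7, 2] (4 distinct), len 7
add 1: window [7, 7, 3, 2, 7, 2, 1] (4 distinct), len 7
add 7: window [7, 7, 3, 2, 7, 2, 1, 7] (4 distinct), len 8
add 4: window [2, 7, 2, 1, 7, 4] (4 distinct), len 6
add 9: window [1, 7, 4, 9] (4 distinct), len 4
add 1: window [1, 7, 4, 9, 1] (4 distinct), len 5
add 9: window [1, 7, 4, 9, 1, 9] (4 distinct), len 6
add 4: window [1, 7, 4, 9, 1, 9, 4] (4 distinct), len 7
add 3: window [4, 9, 1, 9, 4, 3] (4 distinct), len 6
add 3: window [4, 9, 1, 9, 4, 3, 3] (4 distinct), len 7
Longest length with ≤4 distinct: 8.

8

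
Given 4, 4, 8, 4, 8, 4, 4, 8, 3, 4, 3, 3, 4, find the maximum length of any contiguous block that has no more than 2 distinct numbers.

8

add 4: window [4] (1 distinct), len 1
add 4: window [4, 4] (1 distinct), len 2
add 8: window [4, 4, 8] (2 distinct), len 3
add 4: window [4, 4, 8, 4] (2 distinct), len 4
add 8: window [4, 4, 8, 4, 8] (2 distinct), len 5
add 4: window [4, 4, 8, 4, 8, 4] (2 distinct), len 6
add 4: window [4, 4, 8, 4, 8, 4, 4] (2 distinct), len 7
add 8: window [4, 4, 8, 4, 8, 4, 4, 8] (2 distinct), len 8
add 3: window [8, 3] (2 distinct), len 2
add 4: window [3, 4] (2 distinct), len 2
add 3: window [3, 4, 3] (2 distinct), len 3
add 3: window [3, 4, 3, 3] (2 distinct), len 4
add 4: window [3, 4, 3, 3, 4] (2 distinct), len 5
Longest length with ≤2 distinct: 8.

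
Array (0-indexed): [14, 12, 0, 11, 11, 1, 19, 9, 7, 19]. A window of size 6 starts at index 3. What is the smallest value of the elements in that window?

1

Elements at indices 3..8: 11, 11, 1, 19, 9, 7
min(11, 11, 1, 19, 9, 7) = 1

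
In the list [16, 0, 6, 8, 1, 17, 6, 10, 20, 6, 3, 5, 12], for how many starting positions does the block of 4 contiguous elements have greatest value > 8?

9

16 0 6 8 → max 16  > 8 ✓
0 6 8 1 → max 8
6 8 1 17 → max 17  > 8 ✓
8 1 17 6 → max 17  > 8 ✓
1 17 6 10 → max 17  > 8 ✓
17 6 10 20 → max 20  > 8 ✓
6 10 20 6 → max 20  > 8 ✓
10 20 6 3 → max 20  > 8 ✓
20 6 3 5 → max 20  > 8 ✓
6 3 5 12 → max 12  > 8 ✓
9 windows satisfy the condition.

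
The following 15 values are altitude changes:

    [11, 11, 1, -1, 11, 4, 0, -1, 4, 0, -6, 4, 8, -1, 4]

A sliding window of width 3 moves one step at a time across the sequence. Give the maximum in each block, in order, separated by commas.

Sliding a size-3 window across the 15 values:
(11, 11, 1) → max 11
(11, 1, -1) → max 11
(1, -1, 11) → max 11
(-1, 11, 4) → max 11
(11, 4, 0) → max 11
(4, 0, -1) → max 4
(0, -1, 4) → max 4
(-1, 4, 0) → max 4
(4, 0, -6) → max 4
(0, -6, 4) → max 4
(-6, 4, 8) → max 8
(4, 8, -1) → max 8
(8, -1, 4) → max 8

11, 11, 11, 11, 11, 4, 4, 4, 4, 4, 8, 8, 8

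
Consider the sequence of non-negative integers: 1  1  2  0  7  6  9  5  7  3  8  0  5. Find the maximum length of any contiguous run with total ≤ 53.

→ 1: sum 1, len 1
→ 1: sum 2, len 2
→ 2: sum 4, len 3
→ 0: sum 4, len 4
→ 7: sum 11, len 5
→ 6: sum 17, len 6
→ 9: sum 26, len 7
→ 5: sum 31, len 8
→ 7: sum 38, len 9
→ 3: sum 41, len 10
→ 8: sum 49, len 11
→ 0: sum 49, len 12
→ 5 (dropped 1): sum 53, len 12
Longest length seen: 12.

12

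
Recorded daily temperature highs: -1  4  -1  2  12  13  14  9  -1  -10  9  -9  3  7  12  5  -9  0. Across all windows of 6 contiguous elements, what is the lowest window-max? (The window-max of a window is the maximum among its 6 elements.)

9

Each size-6 window and its max:
-1 4 -1 2 12 13 → max 13
4 -1 2 12 13 14 → max 14
-1 2 12 13 14 9 → max 14
2 12 13 14 9 -1 → max 14
12 13 14 9 -1 -10 → max 14
13 14 9 -1 -10 9 → max 14
14 9 -1 -10 9 -9 → max 14
9 -1 -10 9 -9 3 → max 9
-1 -10 9 -9 3 7 → max 9
-10 9 -9 3 7 12 → max 12
9 -9 3 7 12 5 → max 12
-9 3 7 12 5 -9 → max 12
3 7 12 5 -9 0 → max 12
Lowest of these is 9.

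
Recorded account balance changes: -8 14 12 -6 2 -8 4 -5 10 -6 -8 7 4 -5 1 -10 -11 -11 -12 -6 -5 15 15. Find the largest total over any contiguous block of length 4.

Window sums for each of the 20 positions:
[-8, 14, 12, -6] → sum 12
[14, 12, -6, 2] → sum 22
[12, -6, 2, -8] → sum 0
[-6, 2, -8, 4] → sum -8
[2, -8, 4, -5] → sum -7
[-8, 4, -5, 10] → sum 1
[4, -5, 10, -6] → sum 3
[-5, 10, -6, -8] → sum -9
[10, -6, -8, 7] → sum 3
[-6, -8, 7, 4] → sum -3
[-8, 7, 4, -5] → sum -2
[7, 4, -5, 1] → sum 7
[4, -5, 1, -10] → sum -10
[-5, 1, -10, -11] → sum -25
[1, -10, -11, -11] → sum -31
[-10, -11, -11, -12] → sum -44
[-11, -11, -12, -6] → sum -40
[-11, -12, -6, -5] → sum -34
[-12, -6, -5, 15] → sum -8
[-6, -5, 15, 15] → sum 19
Largest of these is 22.

22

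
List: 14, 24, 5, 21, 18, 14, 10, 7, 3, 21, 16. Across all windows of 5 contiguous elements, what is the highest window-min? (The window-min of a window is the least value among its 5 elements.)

7

[14, 24, 5, 21, 18] → min 5
[24, 5, 21, 18, 14] → min 5
[5, 21, 18, 14, 10] → min 5
[21, 18, 14, 10, 7] → min 7
[18, 14, 10, 7, 3] → min 3
[14, 10, 7, 3, 21] → min 3
[10, 7, 3, 21, 16] → min 3
Highest of these is 7.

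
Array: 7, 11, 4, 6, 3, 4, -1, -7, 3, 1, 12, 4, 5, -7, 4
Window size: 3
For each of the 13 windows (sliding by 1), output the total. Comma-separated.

22, 21, 13, 13, 6, -4, -5, -3, 16, 17, 21, 2, 2

7 11 4 → sum 22
11 4 6 → sum 21
4 6 3 → sum 13
6 3 4 → sum 13
3 4 -1 → sum 6
4 -1 -7 → sum -4
-1 -7 3 → sum -5
-7 3 1 → sum -3
3 1 12 → sum 16
1 12 4 → sum 17
12 4 5 → sum 21
4 5 -7 → sum 2
5 -7 4 → sum 2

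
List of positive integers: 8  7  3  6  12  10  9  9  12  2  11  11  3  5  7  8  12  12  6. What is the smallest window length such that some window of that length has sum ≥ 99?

add 8: running sum 8 < 99
add 7: running sum 15 < 99
add 3: running sum 18 < 99
add 6: running sum 24 < 99
add 12: running sum 36 < 99
add 10: running sum 46 < 99
add 9: running sum 55 < 99
add 9: running sum 64 < 99
add 12: running sum 76 < 99
add 2: running sum 78 < 99
add 11: running sum 89 < 99
add 11: shortest ending here [8, 7, 3, 6, 12, 10, 9, 9, 12, 2, 11, 11] sum 100, len 12
add 3: shortest ending here [8, 7, 3, 6, 12, 10, 9, 9, 12, 2, 11, 11, 3] sum 103, len 13
add 5: shortest ending here [7, 3, 6, 12, 10, 9, 9, 12, 2, 11, 11, 3, 5] sum 100, len 13
add 7: shortest ending here [3, 6, 12, 10, 9, 9, 12, 2, 11, 11, 3, 5, 7] sum 100, len 13
add 8: shortest ending here [12, 10, 9, 9, 12, 2, 11, 11, 3, 5, 7, 8] sum 99, len 12
add 12: shortest ending here [10, 9, 9, 12, 2, 11, 11, 3, 5, 7, 8, 12] sum 99, len 12
add 12: shortest ending here [9, 9, 12, 2, 11, 11, 3, 5, 7, 8, 12, 12] sum 101, len 12
add 6: shortest ending here [9, 9, 12, 2, 11, 11, 3, 5, 7, 8, 12, 12, 6] sum 107, len 13
Shortest qualifying length: 12.

12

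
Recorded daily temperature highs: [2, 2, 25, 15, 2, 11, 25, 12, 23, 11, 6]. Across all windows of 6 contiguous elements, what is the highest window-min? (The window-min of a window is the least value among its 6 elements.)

6

[2, 2, 25, 15, 2, 11] → min 2
[2, 25, 15, 2, 11, 25] → min 2
[25, 15, 2, 11, 25, 12] → min 2
[15, 2, 11, 25, 12, 23] → min 2
[2, 11, 25, 12, 23, 11] → min 2
[11, 25, 12, 23, 11, 6] → min 6
Highest of these is 6.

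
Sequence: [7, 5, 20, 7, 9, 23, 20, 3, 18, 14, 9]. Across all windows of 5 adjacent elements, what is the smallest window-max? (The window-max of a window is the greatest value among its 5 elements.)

20

(7, 5, 20, 7, 9) → max 20
(5, 20, 7, 9, 23) → max 23
(20, 7, 9, 23, 20) → max 23
(7, 9, 23, 20, 3) → max 23
(9, 23, 20, 3, 18) → max 23
(23, 20, 3, 18, 14) → max 23
(20, 3, 18, 14, 9) → max 20
Smallest of these is 20.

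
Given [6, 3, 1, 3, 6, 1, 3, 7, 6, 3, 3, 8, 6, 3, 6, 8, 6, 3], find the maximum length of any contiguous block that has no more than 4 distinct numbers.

Extend right; when distinct count exceeds 4, shrink from the left:
[6] 1 distinct, len 1
[6, 3] 2 distinct, len 2
[6, 3, 1] 3 distinct, len 3
[6, 3, 1, 3] 3 distinct, len 4
[6, 3, 1, 3, 6] 3 distinct, len 5
[6, 3, 1, 3, 6, 1] 3 distinct, len 6
[6, 3, 1, 3, 6, 1, 3] 3 distinct, len 7
[6, 3, 1, 3, 6, 1, 3, 7] 4 distinct, len 8
[6, 3, 1, 3, 6, 1, 3, 7, 6] 4 distinct, len 9
[6, 3, 1, 3, 6, 1, 3, 7, 6, 3] 4 distinct, len 10
[6, 3, 1, 3, 6, 1, 3, 7, 6, 3, 3] 4 distinct, len 11
[3, 7, 6, 3, 3, 8] 4 distinct, len 6
[3, 7, 6, 3, 3, 8, 6] 4 distinct, len 7
[3, 7, 6, 3, 3, 8, 6, 3] 4 distinct, len 8
[3, 7, 6, 3, 3, 8, 6, 3, 6] 4 distinct, len 9
[3, 7, 6, 3, 3, 8, 6, 3, 6, 8] 4 distinct, len 10
[3, 7, 6, 3, 3, 8, 6, 3, 6, 8, 6] 4 distinct, len 11
[3, 7, 6, 3, 3, 8, 6, 3, 6, 8, 6, 3] 4 distinct, len 12
Longest length with ≤4 distinct: 12.

12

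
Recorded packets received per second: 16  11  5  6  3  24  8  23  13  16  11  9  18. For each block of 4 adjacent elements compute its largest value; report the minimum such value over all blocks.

[16, 11, 5, 6] → max 16
[11, 5, 6, 3] → max 11
[5, 6, 3, 24] → max 24
[6, 3, 24, 8] → max 24
[3, 24, 8, 23] → max 24
[24, 8, 23, 13] → max 24
[8, 23, 13, 16] → max 23
[23, 13, 16, 11] → max 23
[13, 16, 11, 9] → max 16
[16, 11, 9, 18] → max 18
Minimum of these is 11.

11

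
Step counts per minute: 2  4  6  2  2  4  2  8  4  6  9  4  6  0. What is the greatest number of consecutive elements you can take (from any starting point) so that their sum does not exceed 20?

6

Extend to the right; shrink from the left whenever the sum exceeds 20:
→ 2: sum 2, len 1
→ 4: sum 6, len 2
→ 6: sum 12, len 3
→ 2: sum 14, len 4
→ 2: sum 16, len 5
→ 4: sum 20, len 6
→ 2 (dropped 2): sum 20, len 6
→ 8 (dropped 4, 6): sum 18, len 5
→ 4 (dropped 2): sum 20, len 5
→ 6 (dropped 2, 4): sum 20, len 4
→ 9 (dropped 2, 8): sum 19, len 3
→ 4 (dropped 4): sum 19, len 3
→ 6 (dropped 6): sum 19, len 3
→ 0: sum 19, len 4
Longest length seen: 6.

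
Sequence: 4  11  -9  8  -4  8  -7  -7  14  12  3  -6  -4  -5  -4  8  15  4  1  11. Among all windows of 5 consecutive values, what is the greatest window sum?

4 11 -9 8 -4 → sum 10
11 -9 8 -4 8 → sum 14
-9 8 -4 8 -7 → sum -4
8 -4 8 -7 -7 → sum -2
-4 8 -7 -7 14 → sum 4
8 -7 -7 14 12 → sum 20
-7 -7 14 12 3 → sum 15
-7 14 12 3 -6 → sum 16
14 12 3 -6 -4 → sum 19
12 3 -6 -4 -5 → sum 0
3 -6 -4 -5 -4 → sum -16
-6 -4 -5 -4 8 → sum -11
-4 -5 -4 8 15 → sum 10
-5 -4 8 15 4 → sum 18
-4 8 15 4 1 → sum 24
8 15 4 1 11 → sum 39
Greatest of these is 39.

39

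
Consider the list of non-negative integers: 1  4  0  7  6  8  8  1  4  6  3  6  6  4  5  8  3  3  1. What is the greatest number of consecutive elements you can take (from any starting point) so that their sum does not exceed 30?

7

Extend to the right; shrink from the left whenever the sum exceeds 30:
[1] sum 1 len 1
[1, 4] sum 5 len 2
[1, 4, 0] sum 5 len 3
[1, 4, 0, 7] sum 12 len 4
[1, 4, 0, 7, 6] sum 18 len 5
[1, 4, 0, 7, 6, 8] sum 26 len 6
[0, 7, 6, 8, 8] sum 29 len 5
[0, 7, 6, 8, 8, 1] sum 30 len 6
[6, 8, 8, 1, 4] sum 27 len 5
[8, 8, 1, 4, 6] sum 27 len 5
[8, 8, 1, 4, 6, 3] sum 30 len 6
[8, 1, 4, 6, 3, 6] sum 28 len 6
[1, 4, 6, 3, 6, 6] sum 26 len 6
[1, 4, 6, 3, 6, 6, 4] sum 30 len 7
[6, 3, 6, 6, 4, 5] sum 30 len 6
[6, 6, 4, 5, 8] sum 29 len 5
[6, 4, 5, 8, 3] sum 26 len 5
[6, 4, 5, 8, 3, 3] sum 29 len 6
[6, 4, 5, 8, 3, 3, 1] sum 30 len 7
Longest length seen: 7.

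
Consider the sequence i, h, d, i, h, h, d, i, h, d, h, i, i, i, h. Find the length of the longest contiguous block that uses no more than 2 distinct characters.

add i: window [i] (1 distinct), len 1
add h: window [i, h] (2 distinct), len 2
add d: window [h, d] (2 distinct), len 2
add i: window [d, i] (2 distinct), len 2
add h: window [i, h] (2 distinct), len 2
add h: window [i, h, h] (2 distinct), len 3
add d: window [h, h, d] (2 distinct), len 3
add i: window [d, i] (2 distinct), len 2
add h: window [i, h] (2 distinct), len 2
add d: window [h, d] (2 distinct), len 2
add h: window [h, d, h] (2 distinct), len 3
add i: window [h, i] (2 distinct), len 2
add i: window [h, i, i] (2 distinct), len 3
add i: window [h, i, i, i] (2 distinct), len 4
add h: window [h, i, i, i, h] (2 distinct), len 5
Longest length with ≤2 distinct: 5.

5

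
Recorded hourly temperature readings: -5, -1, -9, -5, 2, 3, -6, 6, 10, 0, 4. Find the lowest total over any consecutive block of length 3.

-15

(-5, -1, -9) → sum -15
(-1, -9, -5) → sum -15
(-9, -5, 2) → sum -12
(-5, 2, 3) → sum 0
(2, 3, -6) → sum -1
(3, -6, 6) → sum 3
(-6, 6, 10) → sum 10
(6, 10, 0) → sum 16
(10, 0, 4) → sum 14
Lowest of these is -15.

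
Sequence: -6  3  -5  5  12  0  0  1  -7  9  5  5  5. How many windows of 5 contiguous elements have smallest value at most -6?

6

[-6, 3, -5, 5, 12] → min -6  ≤ -6 ✓
[3, -5, 5, 12, 0] → min -5
[-5, 5, 12, 0, 0] → min -5
[5, 12, 0, 0, 1] → min 0
[12, 0, 0, 1, -7] → min -7  ≤ -6 ✓
[0, 0, 1, -7, 9] → min -7  ≤ -6 ✓
[0, 1, -7, 9, 5] → min -7  ≤ -6 ✓
[1, -7, 9, 5, 5] → min -7  ≤ -6 ✓
[-7, 9, 5, 5, 5] → min -7  ≤ -6 ✓
6 windows satisfy the condition.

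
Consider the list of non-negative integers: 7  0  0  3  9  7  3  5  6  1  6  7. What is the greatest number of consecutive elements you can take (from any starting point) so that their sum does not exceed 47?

→ 7: sum 7, len 1
→ 0: sum 7, len 2
→ 0: sum 7, len 3
→ 3: sum 10, len 4
→ 9: sum 19, len 5
→ 7: sum 26, len 6
→ 3: sum 29, len 7
→ 5: sum 34, len 8
→ 6: sum 40, len 9
→ 1: sum 41, len 10
→ 6: sum 47, len 11
→ 7 (dropped 7): sum 47, len 11
Longest length seen: 11.

11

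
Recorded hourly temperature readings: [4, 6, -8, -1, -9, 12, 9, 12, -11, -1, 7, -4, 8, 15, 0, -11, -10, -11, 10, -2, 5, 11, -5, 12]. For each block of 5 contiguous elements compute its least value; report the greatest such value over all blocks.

Each size-5 window and its min:
4 6 -8 -1 -9 → min -9
6 -8 -1 -9 12 → min -9
-8 -1 -9 12 9 → min -9
-1 -9 12 9 12 → min -9
-9 12 9 12 -11 → min -11
12 9 12 -11 -1 → min -11
9 12 -11 -1 7 → min -11
12 -11 -1 7 -4 → min -11
-11 -1 7 -4 8 → min -11
-1 7 -4 8 15 → min -4
7 -4 8 15 0 → min -4
-4 8 15 0 -11 → min -11
8 15 0 -11 -10 → min -11
15 0 -11 -10 -11 → min -11
0 -11 -10 -11 10 → min -11
-11 -10 -11 10 -2 → min -11
-10 -11 10 -2 5 → min -11
-11 10 -2 5 11 → min -11
10 -2 5 11 -5 → min -5
-2 5 11 -5 12 → min -5
Greatest of these is -4.

-4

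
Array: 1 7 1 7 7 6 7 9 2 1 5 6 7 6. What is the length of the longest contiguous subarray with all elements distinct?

add 1: [1] len 1
add 7: [1, 7] len 2
add 1 (repeat 1, move left end past it): [7, 1] len 2
add 7 (repeat 7, move left end past it): [1, 7] len 2
add 7 (repeat 7, move left end past it): [7] len 1
add 6: [7, 6] len 2
add 7 (repeat 7, move left end past it): [6, 7] len 2
add 9: [6, 7, 9] len 3
add 2: [6, 7, 9, 2] len 4
add 1: [6, 7, 9, 2, 1] len 5
add 5: [6, 7, 9, 2, 1, 5] len 6
add 6 (repeat 6, move left end past it): [7, 9, 2, 1, 5, 6] len 6
add 7 (repeat 7, move left end past it): [9, 2, 1, 5, 6, 7] len 6
add 6 (repeat 6, move left end past it): [7, 6] len 2
Longest all-distinct length: 6.

6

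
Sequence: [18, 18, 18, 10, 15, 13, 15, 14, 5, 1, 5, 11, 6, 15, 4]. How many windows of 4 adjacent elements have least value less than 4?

18 18 18 10 → min 10
18 18 10 15 → min 10
18 10 15 13 → min 10
10 15 13 15 → min 10
15 13 15 14 → min 13
13 15 14 5 → min 5
15 14 5 1 → min 1  < 4 ✓
14 5 1 5 → min 1  < 4 ✓
5 1 5 11 → min 1  < 4 ✓
1 5 11 6 → min 1  < 4 ✓
5 11 6 15 → min 5
11 6 15 4 → min 4
4 windows satisfy the condition.

4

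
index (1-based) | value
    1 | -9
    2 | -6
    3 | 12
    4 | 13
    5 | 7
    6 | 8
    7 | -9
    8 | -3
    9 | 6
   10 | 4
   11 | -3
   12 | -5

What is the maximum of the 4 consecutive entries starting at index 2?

13

Elements at indices 2..5: -6, 12, 13, 7
max(-6, 12, 13, 7) = 13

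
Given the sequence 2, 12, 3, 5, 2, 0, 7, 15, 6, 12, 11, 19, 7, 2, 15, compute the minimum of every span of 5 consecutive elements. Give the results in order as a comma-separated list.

2, 0, 0, 0, 0, 0, 6, 6, 6, 2, 2

[2, 12, 3, 5, 2] → min 2
[12, 3, 5, 2, 0] → min 0
[3, 5, 2, 0, 7] → min 0
[5, 2, 0, 7, 15] → min 0
[2, 0, 7, 15, 6] → min 0
[0, 7, 15, 6, 12] → min 0
[7, 15, 6, 12, 11] → min 6
[15, 6, 12, 11, 19] → min 6
[6, 12, 11, 19, 7] → min 6
[12, 11, 19, 7, 2] → min 2
[11, 19, 7, 2, 15] → min 2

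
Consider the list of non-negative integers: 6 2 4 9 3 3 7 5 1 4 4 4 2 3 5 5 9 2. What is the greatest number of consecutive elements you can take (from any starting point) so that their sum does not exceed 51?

13

Extend to the right; shrink from the left whenever the sum exceeds 51:
[6] sum 6 len 1
[6, 2] sum 8 len 2
[6, 2, 4] sum 12 len 3
[6, 2, 4, 9] sum 21 len 4
[6, 2, 4, 9, 3] sum 24 len 5
[6, 2, 4, 9, 3, 3] sum 27 len 6
[6, 2, 4, 9, 3, 3, 7] sum 34 len 7
[6, 2, 4, 9, 3, 3, 7, 5] sum 39 len 8
[6, 2, 4, 9, 3, 3, 7, 5, 1] sum 40 len 9
[6, 2, 4, 9, 3, 3, 7, 5, 1, 4] sum 44 len 10
[6, 2, 4, 9, 3, 3, 7, 5, 1, 4, 4] sum 48 len 11
[2, 4, 9, 3, 3, 7, 5, 1, 4, 4, 4] sum 46 len 11
[2, 4, 9, 3, 3, 7, 5, 1, 4, 4, 4, 2] sum 48 len 12
[2, 4, 9, 3, 3, 7, 5, 1, 4, 4, 4, 2, 3] sum 51 len 13
[9, 3, 3, 7, 5, 1, 4, 4, 4, 2, 3, 5] sum 50 len 12
[3, 3, 7, 5, 1, 4, 4, 4, 2, 3, 5, 5] sum 46 len 12
[7, 5, 1, 4, 4, 4, 2, 3, 5, 5, 9] sum 49 len 11
[7, 5, 1, 4, 4, 4, 2, 3, 5, 5, 9, 2] sum 51 len 12
Longest length seen: 13.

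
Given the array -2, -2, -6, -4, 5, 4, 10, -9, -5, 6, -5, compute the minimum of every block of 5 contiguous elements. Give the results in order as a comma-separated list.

-6, -6, -6, -9, -9, -9, -9

Sliding a size-5 window across the 11 values:
(-2, -2, -6, -4, 5) → min -6
(-2, -6, -4, 5, 4) → min -6
(-6, -4, 5, 4, 10) → min -6
(-4, 5, 4, 10, -9) → min -9
(5, 4, 10, -9, -5) → min -9
(4, 10, -9, -5, 6) → min -9
(10, -9, -5, 6, -5) → min -9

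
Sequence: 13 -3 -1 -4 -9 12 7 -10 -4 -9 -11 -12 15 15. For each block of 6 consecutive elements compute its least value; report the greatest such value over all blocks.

-9

(13, -3, -1, -4, -9, 12) → min -9
(-3, -1, -4, -9, 12, 7) → min -9
(-1, -4, -9, 12, 7, -10) → min -10
(-4, -9, 12, 7, -10, -4) → min -10
(-9, 12, 7, -10, -4, -9) → min -10
(12, 7, -10, -4, -9, -11) → min -11
(7, -10, -4, -9, -11, -12) → min -12
(-10, -4, -9, -11, -12, 15) → min -12
(-4, -9, -11, -12, 15, 15) → min -12
Greatest of these is -9.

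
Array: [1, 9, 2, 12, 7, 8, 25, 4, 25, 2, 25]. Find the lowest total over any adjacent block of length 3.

(1, 9, 2) → sum 12
(9, 2, 12) → sum 23
(2, 12, 7) → sum 21
(12, 7, 8) → sum 27
(7, 8, 25) → sum 40
(8, 25, 4) → sum 37
(25, 4, 25) → sum 54
(4, 25, 2) → sum 31
(25, 2, 25) → sum 52
Lowest of these is 12.

12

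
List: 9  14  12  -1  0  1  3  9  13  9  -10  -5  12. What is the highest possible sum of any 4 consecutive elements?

(9, 14, 12, -1) → sum 34
(14, 12, -1, 0) → sum 25
(12, -1, 0, 1) → sum 12
(-1, 0, 1, 3) → sum 3
(0, 1, 3, 9) → sum 13
(1, 3, 9, 13) → sum 26
(3, 9, 13, 9) → sum 34
(9, 13, 9, -10) → sum 21
(13, 9, -10, -5) → sum 7
(9, -10, -5, 12) → sum 6
Highest of these is 34.

34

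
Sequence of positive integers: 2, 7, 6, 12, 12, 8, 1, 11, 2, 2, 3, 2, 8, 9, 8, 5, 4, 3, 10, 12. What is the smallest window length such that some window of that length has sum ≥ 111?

Extend right; whenever the sum reaches 111, record the length and shrink from the left:
add 2: running sum 2 < 111
add 7: running sum 9 < 111
add 6: running sum 15 < 111
add 12: running sum 27 < 111
add 12: running sum 39 < 111
add 8: running sum 47 < 111
add 1: running sum 48 < 111
add 11: running sum 59 < 111
add 2: running sum 61 < 111
add 2: running sum 63 < 111
add 3: running sum 66 < 111
add 2: running sum 68 < 111
add 8: running sum 76 < 111
add 9: running sum 85 < 111
add 8: running sum 93 < 111
add 5: running sum 98 < 111
add 4: running sum 102 < 111
add 3: running sum 105 < 111
add 10: shortest ending here [7, 6, 12, 12, 8, 1, 11, 2, 2, 3, 2, 8, 9, 8, 5, 4, 3, 10] sum 113, len 18
add 12: shortest ending here [12, 12, 8, 1, 11, 2, 2, 3, 2, 8, 9, 8, 5, 4, 3, 10, 12] sum 112, len 17
Shortest qualifying length: 17.

17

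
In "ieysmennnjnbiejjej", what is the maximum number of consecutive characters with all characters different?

[i] len 1
[i, e] len 2
[i, e, y] len 3
[i, e, y, s] len 4
[i, e, y, s, m] len 5
[y, s, m, e] len 4
[y, s, m, e, n] len 5
[n] len 1
[n] len 1
[n, j] len 2
[j, n] len 2
[j, n, b] len 3
[j, n, b, i] len 4
[j, n, b, i, e] len 5
[n, b, i, e, j] len 5
[j] len 1
[j, e] len 2
[e, j] len 2
Longest all-distinct length: 5.

5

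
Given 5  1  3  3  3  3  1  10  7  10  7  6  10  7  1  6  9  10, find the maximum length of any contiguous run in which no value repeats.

5

[5] len 1
[5, 1] len 2
[5, 1, 3] len 3
[3] len 1
[3] len 1
[3] len 1
[3, 1] len 2
[3, 1, 10] len 3
[3, 1, 10, 7] len 4
[7, 10] len 2
[10, 7] len 2
[10, 7, 6] len 3
[7, 6, 10] len 3
[6, 10, 7] len 3
[6, 10, 7, 1] len 4
[10, 7, 1, 6] len 4
[10, 7, 1, 6, 9] len 5
[7, 1, 6, 9, 10] len 5
Longest all-distinct length: 5.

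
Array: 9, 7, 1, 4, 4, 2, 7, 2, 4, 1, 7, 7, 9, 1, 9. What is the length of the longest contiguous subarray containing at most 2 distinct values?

add 9: window [9] (1 distinct), len 1
add 7: window [9, 7] (2 distinct), len 2
add 1: window [7, 1] (2 distinct), len 2
add 4: window [1, 4] (2 distinct), len 2
add 4: window [1, 4, 4] (2 distinct), len 3
add 2: window [4, 4, 2] (2 distinct), len 3
add 7: window [2, 7] (2 distinct), len 2
add 2: window [2, 7, 2] (2 distinct), len 3
add 4: window [2, 4] (2 distinct), len 2
add 1: window [4, 1] (2 distinct), len 2
add 7: window [1, 7] (2 distinct), len 2
add 7: window [1, 7, 7] (2 distinct), len 3
add 9: window [7, 7, 9] (2 distinct), len 3
add 1: window [9, 1] (2 distinct), len 2
add 9: window [9, 1, 9] (2 distinct), len 3
Longest length with ≤2 distinct: 3.

3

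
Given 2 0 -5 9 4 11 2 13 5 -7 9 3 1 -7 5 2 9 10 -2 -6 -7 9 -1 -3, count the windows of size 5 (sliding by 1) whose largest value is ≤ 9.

(2, 0, -5, 9, 4) → max 9  ≤ 9 ✓
(0, -5, 9, 4, 11) → max 11
(-5, 9, 4, 11, 2) → max 11
(9, 4, 11, 2, 13) → max 13
(4, 11, 2, 13, 5) → max 13
(11, 2, 13, 5, -7) → max 13
(2, 13, 5, -7, 9) → max 13
(13, 5, -7, 9, 3) → max 13
(5, -7, 9, 3, 1) → max 9  ≤ 9 ✓
(-7, 9, 3, 1, -7) → max 9  ≤ 9 ✓
(9, 3, 1, -7, 5) → max 9  ≤ 9 ✓
(3, 1, -7, 5, 2) → max 5  ≤ 9 ✓
(1, -7, 5, 2, 9) → max 9  ≤ 9 ✓
(-7, 5, 2, 9, 10) → max 10
(5, 2, 9, 10, -2) → max 10
(2, 9, 10, -2, -6) → max 10
(9, 10, -2, -6, -7) → max 10
(10, -2, -6, -7, 9) → max 10
(-2, -6, -7, 9, -1) → max 9  ≤ 9 ✓
(-6, -7, 9, -1, -3) → max 9  ≤ 9 ✓
8 windows satisfy the condition.

8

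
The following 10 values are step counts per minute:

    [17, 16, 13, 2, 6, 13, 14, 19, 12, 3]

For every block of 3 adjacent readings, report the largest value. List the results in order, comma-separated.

17, 16, 13, 13, 14, 19, 19, 19

[17, 16, 13] → max 17
[16, 13, 2] → max 16
[13, 2, 6] → max 13
[2, 6, 13] → max 13
[6, 13, 14] → max 14
[13, 14, 19] → max 19
[14, 19, 12] → max 19
[19, 12, 3] → max 19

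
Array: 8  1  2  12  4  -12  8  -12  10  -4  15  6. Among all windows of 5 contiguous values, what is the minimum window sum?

-10

(8, 1, 2, 12, 4) → sum 27
(1, 2, 12, 4, -12) → sum 7
(2, 12, 4, -12, 8) → sum 14
(12, 4, -12, 8, -12) → sum 0
(4, -12, 8, -12, 10) → sum -2
(-12, 8, -12, 10, -4) → sum -10
(8, -12, 10, -4, 15) → sum 17
(-12, 10, -4, 15, 6) → sum 15
Minimum of these is -10.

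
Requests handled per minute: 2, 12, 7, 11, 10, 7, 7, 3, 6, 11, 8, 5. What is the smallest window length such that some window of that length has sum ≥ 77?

add 2: running sum 2 < 77
add 12: running sum 14 < 77
add 7: running sum 21 < 77
add 11: running sum 32 < 77
add 10: running sum 42 < 77
add 7: running sum 49 < 77
add 7: running sum 56 < 77
add 3: running sum 59 < 77
add 6: running sum 65 < 77
add 11: running sum 76 < 77
add 8: shortest ending here [12, 7, 11, 10, 7, 7, 3, 6, 11, 8] sum 82, len 10
add 5: shortest ending here [12, 7, 11, 10, 7, 7, 3, 6, 11, 8, 5] sum 87, len 11
Shortest qualifying length: 10.

10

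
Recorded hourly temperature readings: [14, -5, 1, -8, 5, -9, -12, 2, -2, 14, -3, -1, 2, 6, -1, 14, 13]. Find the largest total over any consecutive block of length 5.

Window sums for each of the 13 positions:
[14, -5, 1, -8, 5] → sum 7
[-5, 1, -8, 5, -9] → sum -16
[1, -8, 5, -9, -12] → sum -23
[-8, 5, -9, -12, 2] → sum -22
[5, -9, -12, 2, -2] → sum -16
[-9, -12, 2, -2, 14] → sum -7
[-12, 2, -2, 14, -3] → sum -1
[2, -2, 14, -3, -1] → sum 10
[-2, 14, -3, -1, 2] → sum 10
[14, -3, -1, 2, 6] → sum 18
[-3, -1, 2, 6, -1] → sum 3
[-1, 2, 6, -1, 14] → sum 20
[2, 6, -1, 14, 13] → sum 34
Largest of these is 34.

34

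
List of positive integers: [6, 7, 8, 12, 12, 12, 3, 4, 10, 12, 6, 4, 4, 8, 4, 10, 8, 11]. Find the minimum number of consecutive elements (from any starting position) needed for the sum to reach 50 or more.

Extend right; whenever the sum reaches 50, record the length and shrink from the left:
add 6: running sum 6 < 50
add 7: running sum 13 < 50
add 8: running sum 21 < 50
add 12: running sum 33 < 50
add 12: running sum 45 < 50
add 12: shortest ending here [7, 8, 12, 12, 12] sum 51, len 5
add 3: shortest ending here [7, 8, 12, 12, 12, 3] sum 54, len 6
add 4: shortest ending here [8, 12, 12, 12, 3, 4] sum 51, len 6
add 10: shortest ending here [12, 12, 12, 3, 4, 10] sum 53, len 6
add 12: shortest ending here [12, 12, 3, 4, 10, 12] sum 53, len 6
add 6: shortest ending here [12, 12, 3, 4, 10, 12, 6] sum 59, len 7
add 4: shortest ending here [12, 3, 4, 10, 12, 6, 4] sum 51, len 7
add 4: shortest ending here [12, 3, 4, 10, 12, 6, 4, 4] sum 55, len 8
add 8: shortest ending here [3, 4, 10, 12, 6, 4, 4, 8] sum 51, len 8
add 4: shortest ending here [4, 10, 12, 6, 4, 4, 8, 4] sum 52, len 8
add 10: shortest ending here [10, 12, 6, 4, 4, 8, 4, 10] sum 58, len 8
add 8: shortest ending here [12, 6, 4, 4, 8, 4, 10, 8] sum 56, len 8
add 11: shortest ending here [6, 4, 4, 8, 4, 10, 8, 11] sum 55, len 8
Shortest qualifying length: 5.

5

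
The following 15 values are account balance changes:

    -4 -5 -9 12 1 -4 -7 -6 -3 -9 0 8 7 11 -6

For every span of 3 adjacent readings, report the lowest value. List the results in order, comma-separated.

-9, -9, -9, -4, -7, -7, -7, -9, -9, -9, 0, 7, -6

(-4, -5, -9) → min -9
(-5, -9, 12) → min -9
(-9, 12, 1) → min -9
(12, 1, -4) → min -4
(1, -4, -7) → min -7
(-4, -7, -6) → min -7
(-7, -6, -3) → min -7
(-6, -3, -9) → min -9
(-3, -9, 0) → min -9
(-9, 0, 8) → min -9
(0, 8, 7) → min 0
(8, 7, 11) → min 7
(7, 11, -6) → min -6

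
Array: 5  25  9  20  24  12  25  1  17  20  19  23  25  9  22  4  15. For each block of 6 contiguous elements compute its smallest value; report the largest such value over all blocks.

9

[5, 25, 9, 20, 24, 12] → min 5
[25, 9, 20, 24, 12, 25] → min 9
[9, 20, 24, 12, 25, 1] → min 1
[20, 24, 12, 25, 1, 17] → min 1
[24, 12, 25, 1, 17, 20] → min 1
[12, 25, 1, 17, 20, 19] → min 1
[25, 1, 17, 20, 19, 23] → min 1
[1, 17, 20, 19, 23, 25] → min 1
[17, 20, 19, 23, 25, 9] → min 9
[20, 19, 23, 25, 9, 22] → min 9
[19, 23, 25, 9, 22, 4] → min 4
[23, 25, 9, 22, 4, 15] → min 4
Largest of these is 9.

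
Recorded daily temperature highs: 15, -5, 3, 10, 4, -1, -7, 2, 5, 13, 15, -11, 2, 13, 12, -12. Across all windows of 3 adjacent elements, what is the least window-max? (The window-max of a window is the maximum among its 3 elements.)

(15, -5, 3) → max 15
(-5, 3, 10) → max 10
(3, 10, 4) → max 10
(10, 4, -1) → max 10
(4, -1, -7) → max 4
(-1, -7, 2) → max 2
(-7, 2, 5) → max 5
(2, 5, 13) → max 13
(5, 13, 15) → max 15
(13, 15, -11) → max 15
(15, -11, 2) → max 15
(-11, 2, 13) → max 13
(2, 13, 12) → max 13
(13, 12, -12) → max 13
Least of these is 2.

2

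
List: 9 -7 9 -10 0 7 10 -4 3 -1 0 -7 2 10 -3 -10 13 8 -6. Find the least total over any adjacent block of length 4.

(9, -7, 9, -10) → sum 1
(-7, 9, -10, 0) → sum -8
(9, -10, 0, 7) → sum 6
(-10, 0, 7, 10) → sum 7
(0, 7, 10, -4) → sum 13
(7, 10, -4, 3) → sum 16
(10, -4, 3, -1) → sum 8
(-4, 3, -1, 0) → sum -2
(3, -1, 0, -7) → sum -5
(-1, 0, -7, 2) → sum -6
(0, -7, 2, 10) → sum 5
(-7, 2, 10, -3) → sum 2
(2, 10, -3, -10) → sum -1
(10, -3, -10, 13) → sum 10
(-3, -10, 13, 8) → sum 8
(-10, 13, 8, -6) → sum 5
Least of these is -8.

-8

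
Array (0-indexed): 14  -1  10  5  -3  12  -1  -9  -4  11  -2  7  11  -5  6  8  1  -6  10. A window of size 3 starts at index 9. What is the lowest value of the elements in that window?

Elements at indices 9..11: 11, -2, 7
min(11, -2, 7) = -2

-2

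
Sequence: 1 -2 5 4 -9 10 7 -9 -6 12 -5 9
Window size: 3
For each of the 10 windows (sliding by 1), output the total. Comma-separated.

1 -2 5 → sum 4
-2 5 4 → sum 7
5 4 -9 → sum 0
4 -9 10 → sum 5
-9 10 7 → sum 8
10 7 -9 → sum 8
7 -9 -6 → sum -8
-9 -6 12 → sum -3
-6 12 -5 → sum 1
12 -5 9 → sum 16

4, 7, 0, 5, 8, 8, -8, -3, 1, 16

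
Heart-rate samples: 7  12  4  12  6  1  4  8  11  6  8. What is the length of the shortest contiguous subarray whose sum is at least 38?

5

add 7: running sum 7 < 38
add 12: running sum 19 < 38
add 4: running sum 23 < 38
add 12: running sum 35 < 38
add 6: shortest ending here [7, 12, 4, 12, 6] sum 41, len 5
add 1: shortest ending here [7, 12, 4, 12, 6, 1] sum 42, len 6
add 4: shortest ending here [12, 4, 12, 6, 1, 4] sum 39, len 6
add 8: shortest ending here [12, 4, 12, 6, 1, 4, 8] sum 47, len 7
add 11: shortest ending here [12, 6, 1, 4, 8, 11] sum 42, len 6
add 6: shortest ending here [12, 6, 1, 4, 8, 11, 6] sum 48, len 7
add 8: shortest ending here [1, 4, 8, 11, 6, 8] sum 38, len 6
Shortest qualifying length: 5.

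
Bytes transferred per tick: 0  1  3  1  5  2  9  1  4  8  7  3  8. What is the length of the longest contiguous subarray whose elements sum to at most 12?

6

→ 0: sum 0, len 1
→ 1: sum 1, len 2
→ 3: sum 4, len 3
→ 1: sum 5, len 4
→ 5: sum 10, len 5
→ 2: sum 12, len 6
→ 9 (dropped 0, 1, 3, 1, 5): sum 11, len 2
→ 1: sum 12, len 3
→ 4 (dropped 2, 9): sum 5, len 2
→ 8 (dropped 1): sum 12, len 2
→ 7 (dropped 4, 8): sum 7, len 1
→ 3: sum 10, len 2
→ 8 (dropped 7): sum 11, len 2
Longest length seen: 6.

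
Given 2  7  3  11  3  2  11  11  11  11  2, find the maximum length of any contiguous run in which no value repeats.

4

add 2: [2] len 1
add 7: [2, 7] len 2
add 3: [2, 7, 3] len 3
add 11: [2, 7, 3, 11] len 4
add 3 (repeat 3, move left end past it): [11, 3] len 2
add 2: [11, 3, 2] len 3
add 11 (repeat 11, move left end past it): [3, 2, 11] len 3
add 11 (repeat 11, move left end past it): [11] len 1
add 11 (repeat 11, move left end past it): [11] len 1
add 11 (repeat 11, move left end past it): [11] len 1
add 2: [11, 2] len 2
Longest all-distinct length: 4.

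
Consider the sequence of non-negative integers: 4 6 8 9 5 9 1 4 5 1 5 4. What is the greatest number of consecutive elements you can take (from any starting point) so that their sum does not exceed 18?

Extend to the right; shrink from the left whenever the sum exceeds 18:
add 4: [4] sum 4, len 1
add 6: [4, 6] sum 10, len 2
add 8: [4, 6, 8] sum 18, len 3
add 9: [8, 9] sum 17, len 2
add 5: [9, 5] sum 14, len 2
add 9: [5, 9] sum 14, len 2
add 1: [5, 9, 1] sum 15, len 3
add 4: [9, 1, 4] sum 14, len 3
add 5: [1, 4, 5] sum 10, len 3
add 1: [1, 4, 5, 1] sum 11, len 4
add 5: [1, 4, 5, 1, 5] sum 16, len 5
add 4: [5, 1, 5, 4] sum 15, len 4
Longest length seen: 5.

5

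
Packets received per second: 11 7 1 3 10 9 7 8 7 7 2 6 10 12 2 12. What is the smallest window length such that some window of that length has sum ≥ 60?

add 11: running sum 11 < 60
add 7: running sum 18 < 60
add 1: running sum 19 < 60
add 3: running sum 22 < 60
add 10: running sum 32 < 60
add 9: running sum 41 < 60
add 7: running sum 48 < 60
add 8: running sum 56 < 60
add 7: shortest ending here [11, 7, 1, 3, 10, 9, 7, 8, 7] sum 63, len 9
add 7: shortest ending here [11, 7, 1, 3, 10, 9, 7, 8, 7, 7] sum 70, len 10
add 2: shortest ending here [7, 1, 3, 10, 9, 7, 8, 7, 7, 2] sum 61, len 10
add 6: shortest ending here [1, 3, 10, 9, 7, 8, 7, 7, 2, 6] sum 60, len 10
add 10: shortest ending here [10, 9, 7, 8, 7, 7, 2, 6, 10] sum 66, len 9
add 12: shortest ending here [9, 7, 8, 7, 7, 2, 6, 10, 12] sum 68, len 9
add 2: shortest ending here [7, 8, 7, 7, 2, 6, 10, 12, 2] sum 61, len 9
add 12: shortest ending here [8, 7, 7, 2, 6, 10, 12, 2, 12] sum 66, len 9
Shortest qualifying length: 9.

9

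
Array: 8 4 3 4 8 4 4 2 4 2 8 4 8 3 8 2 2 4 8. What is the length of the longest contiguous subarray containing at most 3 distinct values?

10

Extend right; when distinct count exceeds 3, shrink from the left:
[8] 1 distinct, len 1
[8, 4] 2 distinct, len 2
[8, 4, 3] 3 distinct, len 3
[8, 4, 3, 4] 3 distinct, len 4
[8, 4, 3, 4, 8] 3 distinct, len 5
[8, 4, 3, 4, 8, 4] 3 distinct, len 6
[8, 4, 3, 4, 8, 4, 4] 3 distinct, len 7
[4, 8, 4, 4, 2] 3 distinct, len 5
[4, 8, 4, 4, 2, 4] 3 distinct, len 6
[4, 8, 4, 4, 2, 4, 2] 3 distinct, len 7
[4, 8, 4, 4, 2, 4, 2, 8] 3 distinct, len 8
[4, 8, 4, 4, 2, 4, 2, 8, 4] 3 distinct, len 9
[4, 8, 4, 4, 2, 4, 2, 8, 4, 8] 3 distinct, len 10
[8, 4, 8, 3] 3 distinct, len 4
[8, 4, 8, 3, 8] 3 distinct, len 5
[8, 3, 8, 2] 3 distinct, len 4
[8, 3, 8, 2, 2] 3 distinct, len 5
[8, 2, 2, 4] 3 distinct, len 4
[8, 2, 2, 4, 8] 3 distinct, len 5
Longest length with ≤3 distinct: 10.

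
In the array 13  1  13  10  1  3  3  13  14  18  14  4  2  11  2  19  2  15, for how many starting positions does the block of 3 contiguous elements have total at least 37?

13 1 13 → sum 27
1 13 10 → sum 24
13 10 1 → sum 24
10 1 3 → sum 14
1 3 3 → sum 7
3 3 13 → sum 19
3 13 14 → sum 30
13 14 18 → sum 45  ≥ 37 ✓
14 18 14 → sum 46  ≥ 37 ✓
18 14 4 → sum 36
14 4 2 → sum 20
4 2 11 → sum 17
2 11 2 → sum 15
11 2 19 → sum 32
2 19 2 → sum 23
19 2 15 → sum 36
2 windows satisfy the condition.

2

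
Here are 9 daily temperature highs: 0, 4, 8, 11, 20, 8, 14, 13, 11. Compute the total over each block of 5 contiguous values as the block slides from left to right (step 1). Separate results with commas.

(0, 4, 8, 11, 20) → sum 43
(4, 8, 11, 20, 8) → sum 51
(8, 11, 20, 8, 14) → sum 61
(11, 20, 8, 14, 13) → sum 66
(20, 8, 14, 13, 11) → sum 66

43, 51, 61, 66, 66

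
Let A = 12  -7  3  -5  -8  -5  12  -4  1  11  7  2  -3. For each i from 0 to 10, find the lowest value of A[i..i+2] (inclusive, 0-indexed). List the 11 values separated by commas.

-7, -7, -8, -8, -8, -5, -4, -4, 1, 2, -3

(12, -7, 3) → min -7
(-7, 3, -5) → min -7
(3, -5, -8) → min -8
(-5, -8, -5) → min -8
(-8, -5, 12) → min -8
(-5, 12, -4) → min -5
(12, -4, 1) → min -4
(-4, 1, 11) → min -4
(1, 11, 7) → min 1
(11, 7, 2) → min 2
(7, 2, -3) → min -3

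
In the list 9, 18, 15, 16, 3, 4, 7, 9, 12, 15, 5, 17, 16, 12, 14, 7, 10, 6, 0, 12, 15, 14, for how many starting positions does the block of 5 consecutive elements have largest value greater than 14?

[9, 18, 15, 16, 3] → max 18  > 14 ✓
[18, 15, 16, 3, 4] → max 18  > 14 ✓
[15, 16, 3, 4, 7] → max 16  > 14 ✓
[16, 3, 4, 7, 9] → max 16  > 14 ✓
[3, 4, 7, 9, 12] → max 12
[4, 7, 9, 12, 15] → max 15  > 14 ✓
[7, 9, 12, 15, 5] → max 15  > 14 ✓
[9, 12, 15, 5, 17] → max 17  > 14 ✓
[12, 15, 5, 17, 16] → max 17  > 14 ✓
[15, 5, 17, 16, 12] → max 17  > 14 ✓
[5, 17, 16, 12, 14] → max 17  > 14 ✓
[17, 16, 12, 14, 7] → max 17  > 14 ✓
[16, 12, 14, 7, 10] → max 16  > 14 ✓
[12, 14, 7, 10, 6] → max 14
[14, 7, 10, 6, 0] → max 14
[7, 10, 6, 0, 12] → max 12
[10, 6, 0, 12, 15] → max 15  > 14 ✓
[6, 0, 12, 15, 14] → max 15  > 14 ✓
14 windows satisfy the condition.

14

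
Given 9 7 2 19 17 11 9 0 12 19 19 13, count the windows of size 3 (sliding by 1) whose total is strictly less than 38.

(9, 7, 2) → sum 18  < 38 ✓
(7, 2, 19) → sum 28  < 38 ✓
(2, 19, 17) → sum 38
(19, 17, 11) → sum 47
(17, 11, 9) → sum 37  < 38 ✓
(11, 9, 0) → sum 20  < 38 ✓
(9, 0, 12) → sum 21  < 38 ✓
(0, 12, 19) → sum 31  < 38 ✓
(12, 19, 19) → sum 50
(19, 19, 13) → sum 51
6 windows satisfy the condition.

6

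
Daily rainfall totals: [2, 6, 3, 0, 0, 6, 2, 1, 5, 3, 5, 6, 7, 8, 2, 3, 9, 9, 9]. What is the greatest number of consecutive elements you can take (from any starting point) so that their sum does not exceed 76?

17

add 2: [2] sum 2, len 1
add 6: [2, 6] sum 8, len 2
add 3: [2, 6, 3] sum 11, len 3
add 0: [2, 6, 3, 0] sum 11, len 4
add 0: [2, 6, 3, 0, 0] sum 11, len 5
add 6: [2, 6, 3, 0, 0, 6] sum 17, len 6
add 2: [2, 6, 3, 0, 0, 6, 2] sum 19, len 7
add 1: [2, 6, 3, 0, 0, 6, 2, 1] sum 20, len 8
add 5: [2, 6, 3, 0, 0, 6, 2, 1, 5] sum 25, len 9
add 3: [2, 6, 3, 0, 0, 6, 2, 1, 5, 3] sum 28, len 10
add 5: [2, 6, 3, 0, 0, 6, 2, 1, 5, 3, 5] sum 33, len 11
add 6: [2, 6, 3, 0, 0, 6, 2, 1, 5, 3, 5, 6] sum 39, len 12
add 7: [2, 6, 3, 0, 0, 6, 2, 1, 5, 3, 5, 6, 7] sum 46, len 13
add 8: [2, 6, 3, 0, 0, 6, 2, 1, 5, 3, 5, 6, 7, 8] sum 54, len 14
add 2: [2, 6, 3, 0, 0, 6, 2, 1, 5, 3, 5, 6, 7, 8, 2] sum 56, len 15
add 3: [2, 6, 3, 0, 0, 6, 2, 1, 5, 3, 5, 6, 7, 8, 2, 3] sum 59, len 16
add 9: [2, 6, 3, 0, 0, 6, 2, 1, 5, 3, 5, 6, 7, 8, 2, 3, 9] sum 68, len 17
add 9: [6, 3, 0, 0, 6, 2, 1, 5, 3, 5, 6, 7, 8, 2, 3, 9, 9] sum 75, len 17
add 9: [0, 0, 6, 2, 1, 5, 3, 5, 6, 7, 8, 2, 3, 9, 9, 9] sum 75, len 16
Longest length seen: 17.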